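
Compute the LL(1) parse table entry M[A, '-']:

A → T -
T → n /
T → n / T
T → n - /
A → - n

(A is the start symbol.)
A → - n

To find M[A, '-'], we find productions for A where '-' is in the predict set (PREDICT(N → α) = (FIRST(α) \ {ε}) ∪ (FOLLOW(N) if α ⇒* ε)).

Relevant sets:
  FIRST(T) = { 'n' }

A → T -: PREDICT = { 'n' }
A → - n: PREDICT = { '-' }
  '-' is in predict set, so this production goes in M[A, '-']

M[A, '-'] = A → - n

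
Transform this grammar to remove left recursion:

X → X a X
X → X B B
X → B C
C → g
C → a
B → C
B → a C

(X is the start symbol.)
X is directly left-recursive. The standard transformation for
  A → A α₁ | ... | A α_m | β₁ | ... | β_n
is
  A  → β₁ A' | ... | β_n A'
  A' → α₁ A' | ... | α_m A' | ε

X → B C becomes X → B C X'
X → X a X becomes X' → a X X'
X → X B B becomes X' → B B X'
Add X' → ε

Productions for other non-terminals are unchanged:
  C → g
  C → a
  B → C
  B → a C

Resulting grammar:
X → B C X'
X' → a X X'
X' → B B X'
X' → ε
C → g
C → a
B → C
B → a C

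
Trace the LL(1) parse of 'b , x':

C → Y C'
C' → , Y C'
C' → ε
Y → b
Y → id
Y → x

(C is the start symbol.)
Stack is shown with the top on the left.

Stack     Input    Action
-------------------------
C $       b , x $  output C → Y C'
Y C' $    b , x $  output Y → b
b C' $    b , x $  match 'b'
C' $      , x $    output C' → , Y C'
, Y C' $  , x $    match ','
Y C' $    x $      output Y → x
x C' $    x $      match 'x'
C' $      $        output C' → ε
$         $        accept

The string is accepted.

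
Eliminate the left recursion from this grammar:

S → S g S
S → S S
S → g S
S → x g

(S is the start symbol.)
S is directly left-recursive. The standard transformation for
  A → A α₁ | ... | A α_m | β₁ | ... | β_n
is
  A  → β₁ A' | ... | β_n A'
  A' → α₁ A' | ... | α_m A' | ε

S → g S becomes S → g S S'
S → x g becomes S → x g S'
S → S g S becomes S' → g S S'
S → S S becomes S' → S S'
Add S' → ε

Resulting grammar:
S → g S S'
S → x g S'
S' → g S S'
S' → S S'
S' → ε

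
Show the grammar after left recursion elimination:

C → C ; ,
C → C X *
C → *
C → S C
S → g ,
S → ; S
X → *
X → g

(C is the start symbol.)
C is directly left-recursive. The standard transformation for
  A → A α₁ | ... | A α_m | β₁ | ... | β_n
is
  A  → β₁ A' | ... | β_n A'
  A' → α₁ A' | ... | α_m A' | ε

C → * becomes C → * C'
C → S C becomes C → S C C'
C → C ; , becomes C' → ; , C'
C → C X * becomes C' → X * C'
Add C' → ε

Productions for other non-terminals are unchanged:
  S → g ,
  S → ; S
  X → *
  X → g

Resulting grammar:
C → * C'
C → S C C'
C' → ; , C'
C' → X * C'
C' → ε
S → g ,
S → ; S
X → *
X → g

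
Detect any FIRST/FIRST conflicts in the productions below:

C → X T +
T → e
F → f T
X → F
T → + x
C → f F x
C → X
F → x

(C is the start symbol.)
Yes. C → X T '+' / C → f F x on { 'f' }; C → X T '+' / C → X on { 'f', 'x' }; C → f F x / C → X on { 'f' }

FIRST sets of the non-terminals at (or reachable through a nullable prefix from) the front of some alternative:
  FIRST(X) = { 'f', 'x' }

Productions for C:
  C → X T +: FIRST = { 'f', 'x' }
  C → f F x: FIRST = { 'f' }
  C → X: FIRST = { 'f', 'x' }
Productions for T:
  T → e: FIRST = { 'e' }
  T → + x: FIRST = { '+' }
Productions for F:
  F → f T: FIRST = { 'f' }
  F → x: FIRST = { 'x' }
X has only one production, so no FIRST/FIRST conflict is possible there.

Conflict for C: C → X T + and C → f F x
  Overlap: { 'f' }
Conflict for C: C → X T + and C → X
  Overlap: { 'f', 'x' }
Conflict for C: C → f F x and C → X
  Overlap: { 'f' }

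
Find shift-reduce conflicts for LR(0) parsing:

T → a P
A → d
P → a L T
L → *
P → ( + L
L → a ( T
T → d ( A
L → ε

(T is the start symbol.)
Yes — I9: [L → .] vs [L → . *]; I16: [L → .] vs [L → . *]

Augment with T' → T and build the canonical LR(0) collection (I0 = CLOSURE({[T' → . T]}), then GOTO on every symbol after a dot until no new states appear). It has 18 states:
  I0: { [T → . a P], [T → . d ( A], [T' → . T] }  — shift
  I1: { [T' → T .] }  — accept
  I2: { [P → . ( + L], [P → . a L T], [T → a . P] }  — shift
  I3: { [T → d . ( A] }  — shift
  I4: { [A → . d], [T → d ( . A] }  — shift
  I5: { [T → d ( A .] }  — reduce
  I6: { [A → d .] }  — reduce
  I7: { [P → ( . + L] }  — shift
  I8: { [T → a P .] }  — reduce
  I9: { [L → . *], [L → . a ( T], [L → .], [P → a . L T] }  — shift, reduce
  I10: { [L → * .] }  — reduce
  I11: { [P → a L . T], [T → . a P], [T → . d ( A] }  — shift
  I12: { [L → a . ( T] }  — shift
  I13: { [L → a ( . T], [T → . a P], [T → . d ( A] }  — shift
  I14: { [L → a ( T .] }  — reduce
  I15: { [P → a L T .] }  — reduce
  I16: { [L → . *], [L → . a ( T], [L → .], [P → ( + . L] }  — shift, reduce
  I17: { [P → ( + L .] }  — reduce

I9 contains reduce item [L → .] and shift items [L → . *], [L → . a ( T] — shift-reduce conflict.
I16 contains reduce item [L → .] and shift items [L → . *], [L → . a ( T] — shift-reduce conflict.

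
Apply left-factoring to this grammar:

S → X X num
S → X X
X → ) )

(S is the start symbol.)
S → X X S'
S' → num
S' → ε
X → ) )

Left-factoring transforms A → αβ₁ | αβ₂ into A → αA' and A' → β₁ | β₂
(α is the longest common prefix among the alternatives). Repeat until
no nonterminal has two alternatives with a common prefix.

Round 1: S has alternatives sharing prefix 'X X'. Introduce S': S → X X S'
  Add: S' → num
  Add: S' → ε

No remaining common prefixes — done.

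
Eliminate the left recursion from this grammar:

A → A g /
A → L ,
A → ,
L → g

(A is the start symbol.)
A is directly left-recursive. The standard transformation for
  A → A α₁ | ... | A α_m | β₁ | ... | β_n
is
  A  → β₁ A' | ... | β_n A'
  A' → α₁ A' | ... | α_m A' | ε

A → L , becomes A → L , A'
A → , becomes A → , A'
A → A g / becomes A' → g / A'
Add A' → ε

Productions for other non-terminals are unchanged:
  L → g

Resulting grammar:
A → L , A'
A → , A'
A' → g / A'
A' → ε
L → g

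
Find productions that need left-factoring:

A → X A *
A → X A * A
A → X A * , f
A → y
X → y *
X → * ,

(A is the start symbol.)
Yes, A has productions with common prefix 'X A *'

Left-factoring is needed when two productions for the same non-terminal
share a common prefix on the right-hand side.

Productions for A:
  A → X A *
  A → X A * A
  A → X A * , f
  A → y
Productions for X:
  X → y *
  X → * ,

Found common prefix 'X A *' in productions for A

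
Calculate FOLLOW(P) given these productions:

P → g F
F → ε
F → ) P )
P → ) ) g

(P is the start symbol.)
{ $, ')' }

To compute FOLLOW(P), find every occurrence of P on a right-hand side N → α P β: add FIRST(β) \ {ε}, and if β is empty or nullable also add FOLLOW(N). Iterate to a fixed point.

P is the start symbol, so $ ∈ FOLLOW(P).
In F → ) P ): P is followed by ')', add FIRST(')') \ {ε} = { ')' }

Taking the union: FOLLOW(P) = { $, ')' }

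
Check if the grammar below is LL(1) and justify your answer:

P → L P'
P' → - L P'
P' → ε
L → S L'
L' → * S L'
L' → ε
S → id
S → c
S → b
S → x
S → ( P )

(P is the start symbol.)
Yes, the grammar is LL(1).

A grammar is LL(1) if for each non-terminal N with multiple productions, the predict sets of those productions are pairwise disjoint, where PREDICT(N → α) = (FIRST(α) \ {ε}) ∪ (FOLLOW(N) if α ⇒* ε).

Relevant sets:
  FOLLOW(P') = { $, ')' }
  FOLLOW(L') = { $, ')', '-' }

For P':
  PREDICT(P' → '-' L P') = { '-' }
  PREDICT(P' → ε) = { $, ')' }
For L':
  PREDICT(L' → '*' S L') = { '*' }
  PREDICT(L' → ε) = { $, ')', '-' }
For S:
  PREDICT(S → id) = { 'id' }
  PREDICT(S → c) = { 'c' }
  PREDICT(S → b) = { 'b' }
  PREDICT(S → x) = { 'x' }
  PREDICT(S → '(' P ')') = { '(' }
P, L have a single production, so nothing to check there.

All predict sets are disjoint. The grammar IS LL(1).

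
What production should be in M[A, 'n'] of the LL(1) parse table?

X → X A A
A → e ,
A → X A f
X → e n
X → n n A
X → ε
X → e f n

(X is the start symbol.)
To find M[A, 'n'], we find productions for A where 'n' is in the predict set (PREDICT(N → α) = (FIRST(α) \ {ε}) ∪ (FOLLOW(N) if α ⇒* ε)).

Relevant sets:
  FIRST(X) = { 'e', 'n', ε }
  FIRST(A) = { 'e', 'n' }

A → e ,: PREDICT = { 'e' }
A → X A f: PREDICT = { 'e', 'n' }
  'n' is in predict set, so this production goes in M[A, 'n']

M[A, 'n'] = A → X A f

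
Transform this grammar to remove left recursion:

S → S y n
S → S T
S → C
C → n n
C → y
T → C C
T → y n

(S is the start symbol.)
S → C S'
S' → y n S'
S' → T S'
S' → ε
C → n n
C → y
T → C C
T → y n

S is directly left-recursive. The standard transformation for
  A → A α₁ | ... | A α_m | β₁ | ... | β_n
is
  A  → β₁ A' | ... | β_n A'
  A' → α₁ A' | ... | α_m A' | ε

S → C becomes S → C S'
S → S y n becomes S' → y n S'
S → S T becomes S' → T S'
Add S' → ε

Productions for other non-terminals are unchanged:
  C → n n
  C → y
  T → C C
  T → y n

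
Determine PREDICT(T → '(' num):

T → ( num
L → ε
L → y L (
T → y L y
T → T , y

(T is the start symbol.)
{ '(' }

PREDICT(T → '(' num) = (FIRST(RHS) \ {ε}) ∪ (FOLLOW(T) if ε ∈ FIRST(RHS), i.e. RHS ⇒* ε)
FIRST('(' num) = { '(' }
ε ∉ FIRST('(' num), so FOLLOW(T) is not added.
PREDICT(T → '(' num) = { '(' }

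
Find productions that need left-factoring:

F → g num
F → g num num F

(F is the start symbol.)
Left-factoring is needed when two productions for the same non-terminal
share a common prefix on the right-hand side.

Productions for F:
  F → g num
  F → g num num F

Found common prefix 'g num' in productions for F

Answer: Yes, F has productions with common prefix 'g num'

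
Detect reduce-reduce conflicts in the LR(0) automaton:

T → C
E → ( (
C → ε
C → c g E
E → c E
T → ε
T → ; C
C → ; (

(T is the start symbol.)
Augment with T' → T and build the canonical LR(0) collection (I0 = CLOSURE({[T' → . T]}), then GOTO on every symbol after a dot until no new states appear). It has 14 states:
  I0: { [C → . ; (], [C → . c g E], [C → .], [T → . ; C], [T → . C], [T → .], [T' → . T] }  — shift, 2 reduces
  I1: { [C → . ; (], [C → . c g E], [C → .], [C → ; . (], [T → ; . C] }  — shift, reduce
  I2: { [T → C .] }  — reduce
  I3: { [T' → T .] }  — accept
  I4: { [C → c . g E] }  — shift
  I5: { [C → c g . E], [E → . ( (], [E → . c E] }  — shift
  I6: { [E → ( . (] }  — shift
  I7: { [C → c g E .] }  — reduce
  I8: { [E → . ( (], [E → . c E], [E → c . E] }  — shift
  I9: { [E → c E .] }  — reduce
  I10: { [E → ( ( .] }  — reduce
  I11: { [C → ; ( .] }  — reduce
  I12: { [C → ; . (] }  — shift
  I13: { [T → ; C .] }  — reduce

I0 contains complete items [C → .], [T → .] — reduce-reduce conflict.

Answer: Yes — I0: [C → .] vs [T → .]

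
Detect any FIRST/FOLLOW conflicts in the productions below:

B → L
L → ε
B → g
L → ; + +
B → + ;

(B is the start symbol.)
Nullable non-terminals: B, L.
FIRST sets used below: FIRST(L) = { ';', ε }

B: nullable alternative(s) B → L; FOLLOW(B) = { $ }
  B → L: FIRST \ {ε} = { ';' } — this is the only nullable alternative, skip
  B → g: FIRST \ {ε} = { 'g' } — disjoint from FOLLOW(B)
  B → + ;: FIRST \ {ε} = { '+' } — disjoint from FOLLOW(B)

L: nullable alternative(s) L → ε; FOLLOW(L) = { $ }
  L → ε: FIRST \ {ε} = { } — this is the only nullable alternative, skip
  L → ; + +: FIRST \ {ε} = { ';' } — disjoint from FOLLOW(L)

No FIRST/FOLLOW conflicts found.

Answer: No FIRST/FOLLOW conflicts.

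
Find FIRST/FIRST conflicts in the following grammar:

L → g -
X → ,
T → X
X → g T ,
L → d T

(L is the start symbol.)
No FIRST/FIRST conflicts.

Productions for L:
  L → g -: FIRST = { 'g' }
  L → d T: FIRST = { 'd' }
Productions for X:
  X → ,: FIRST = { ',' }
  X → g T ,: FIRST = { 'g' }
T has only one production, so no FIRST/FIRST conflict is possible there.

All alternatives of each non-terminal have pairwise disjoint FIRST sets.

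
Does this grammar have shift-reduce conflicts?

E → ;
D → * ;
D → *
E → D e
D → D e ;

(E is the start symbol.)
Yes — I1: [D → * .] vs [D → * . ;]; I5: [E → D e .] vs [D → D e . ;]

A shift-reduce conflict occurs when an LR(0) state has both:
  - a complete (reduce) item [A → α .] (dot at the end), and
  - a shift item [B → β . c γ] (dot before a terminal).

Augment with E' → E and build the canonical LR(0) collection (I0 = CLOSURE({[E' → . E]}), then GOTO on every symbol after a dot until no new states appear). It has 8 states:
  I0: { [D → . * ;], [D → . *], [D → . D e ;], [E → . ;], [E → . D e], [E' → . E] }  — shift
  I1: { [D → * . ;], [D → * .] }  — shift, reduce
  I2: { [E → ; .] }  — reduce
  I3: { [D → D . e ;], [E → D . e] }  — shift
  I4: { [E' → E .] }  — accept
  I5: { [D → D e . ;], [E → D e .] }  — shift, reduce
  I6: { [D → D e ; .] }  — reduce
  I7: { [D → * ; .] }  — reduce

I1 contains reduce item [D → * .] and shift item [D → * . ;] — shift-reduce conflict.
I5 contains reduce item [E → D e .] and shift item [D → D e . ;] — shift-reduce conflict.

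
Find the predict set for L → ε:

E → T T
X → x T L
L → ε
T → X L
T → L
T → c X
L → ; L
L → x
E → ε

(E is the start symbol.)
PREDICT(L → ε) = (FIRST(RHS) \ {ε}) ∪ (FOLLOW(L) if ε ∈ FIRST(RHS), i.e. RHS ⇒* ε)
The right-hand side is ε (FIRST(ε) = { ε }), so the predict set is FOLLOW(L) = { $, ';', 'c', 'x' }
PREDICT(L → ε) = { $, ';', 'c', 'x' }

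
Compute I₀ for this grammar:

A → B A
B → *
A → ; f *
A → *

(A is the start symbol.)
First, augment the grammar with A' → A
I₀ = CLOSURE({ [A' → . A] }):
  [A' → . A] has the dot before A: add [A → . B A], [A → . ; f *], [A → . *]
  [A → . B A] has the dot before B: add [B → . *]
No further items can be added.

I₀ = { [A → . *], [A → . ; f *], [A → . B A], [A' → . A], [B → . *] }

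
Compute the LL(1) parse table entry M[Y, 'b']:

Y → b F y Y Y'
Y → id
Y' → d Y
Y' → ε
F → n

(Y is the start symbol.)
Y → b F y Y Y'

To find M[Y, 'b'], we find productions for Y where 'b' is in the predict set (PREDICT(N → α) = (FIRST(α) \ {ε}) ∪ (FOLLOW(N) if α ⇒* ε)).

Y → b F y Y Y': PREDICT = { 'b' }
  'b' is in predict set, so this production goes in M[Y, 'b']
Y → id: PREDICT = { 'id' }

M[Y, 'b'] = Y → b F y Y Y'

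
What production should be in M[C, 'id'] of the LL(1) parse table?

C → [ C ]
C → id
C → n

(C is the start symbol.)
To find M[C, 'id'], we find productions for C where 'id' is in the predict set (PREDICT(N → α) = (FIRST(α) \ {ε}) ∪ (FOLLOW(N) if α ⇒* ε)).

C → [ C ]: PREDICT = { '[' }
C → id: PREDICT = { 'id' }
  'id' is in predict set, so this production goes in M[C, 'id']
C → n: PREDICT = { 'n' }

M[C, 'id'] = C → id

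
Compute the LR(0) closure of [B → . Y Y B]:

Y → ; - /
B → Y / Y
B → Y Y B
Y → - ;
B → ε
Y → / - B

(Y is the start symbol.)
{ [B → . Y Y B], [Y → . - ;], [Y → . / - B], [Y → . ; - /] }

To compute CLOSURE, for each item [A → α.Bβ] where B is a non-terminal, add [B → .γ] for all productions B → γ; repeat for the newly added items until nothing changes.

Start with: [B → . Y Y B]
  [B → . Y Y B] has the dot before Y: add [Y → . ; - /], [Y → . - ;], [Y → . / - B]
No further items can be added.

CLOSURE = { [B → . Y Y B], [Y → . - ;], [Y → . / - B], [Y → . ; - /] }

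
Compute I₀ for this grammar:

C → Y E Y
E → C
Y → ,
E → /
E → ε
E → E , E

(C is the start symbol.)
{ [C → . Y E Y], [C' → . C], [Y → . ,] }

First, augment the grammar with C' → C
I₀ = CLOSURE({ [C' → . C] }):
  [C' → . C] has the dot before C: add [C → . Y E Y]
  [C → . Y E Y] has the dot before Y: add [Y → . ,]
No further items can be added.

I₀ = { [C → . Y E Y], [C' → . C], [Y → . ,] }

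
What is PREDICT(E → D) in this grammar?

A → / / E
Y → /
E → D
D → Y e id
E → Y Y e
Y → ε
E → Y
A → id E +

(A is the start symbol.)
{ '/', 'e' }

PREDICT(E → D) = (FIRST(RHS) \ {ε}) ∪ (FOLLOW(E) if ε ∈ FIRST(RHS), i.e. RHS ⇒* ε)
FIRST(D) = { '/', 'e' }
FIRST(D) = { '/', 'e' }
ε ∉ FIRST(D), so FOLLOW(E) is not added.
PREDICT(E → D) = { '/', 'e' }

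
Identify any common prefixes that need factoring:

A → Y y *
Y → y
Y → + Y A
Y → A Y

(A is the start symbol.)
Left-factoring is needed when two productions for the same non-terminal
share a common prefix on the right-hand side.

Productions for Y:
  Y → y
  Y → + Y A
  Y → A Y

No common prefixes found.

Answer: No, left-factoring is not needed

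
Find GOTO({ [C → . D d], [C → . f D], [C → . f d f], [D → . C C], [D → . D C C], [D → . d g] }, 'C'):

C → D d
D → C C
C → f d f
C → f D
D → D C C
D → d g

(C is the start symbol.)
{ [C → . D d], [C → . f D], [C → . f d f], [D → . C C], [D → . D C C], [D → . d g], [D → C . C] }

GOTO(I, 'C') = CLOSURE({ [A → αX.β] : [A → α.Xβ] ∈ I, X = 'C' })

Items with dot before 'C', with the dot advanced:
  [D → . C C] → [D → C . C]
Closure of the advanced items:
  [D → C . C] has the dot before C: add [C → . D d], [C → . f d f], [C → . f D]
  [C → . D d] has the dot before D: add [D → . C C], [D → . D C C], [D → . d g]

GOTO = { [C → . D d], [C → . f D], [C → . f d f], [D → . C C], [D → . D C C], [D → . d g], [D → C . C] }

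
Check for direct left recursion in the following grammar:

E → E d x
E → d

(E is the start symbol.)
Yes, E is left-recursive

Direct left recursion occurs when N → N α for some non-terminal N (the right-hand side begins with the left-hand side itself).

E → E d x: LEFT RECURSIVE (starts with E)
E → d: starts with d

The grammar has direct left recursion on: E.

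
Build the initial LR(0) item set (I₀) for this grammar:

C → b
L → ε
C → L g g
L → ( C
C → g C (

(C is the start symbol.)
{ [C → . L g g], [C → . b], [C → . g C (], [C' → . C], [L → . ( C], [L → .] }

First, augment the grammar with C' → C
I₀ = CLOSURE({ [C' → . C] }):
  [C' → . C] has the dot before C: add [C → . b], [C → . L g g], [C → . g C (]
  [C → . L g g] has the dot before L: add [L → .], [L → . ( C]
No further items can be added.

I₀ = { [C → . L g g], [C → . b], [C → . g C (], [C' → . C], [L → . ( C], [L → .] }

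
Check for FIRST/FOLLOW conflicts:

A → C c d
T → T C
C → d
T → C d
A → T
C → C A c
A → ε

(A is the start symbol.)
Nullable non-terminals: A.
FIRST sets used below: FIRST(C) = { 'd' }, FIRST(T) = { 'd' }

A: nullable alternative(s) A → ε; FOLLOW(A) = { $, 'c' }
  A → C c d: FIRST \ {ε} = { 'd' } — disjoint from FOLLOW(A)
  A → T: FIRST \ {ε} = { 'd' } — disjoint from FOLLOW(A)
  A → ε: FIRST \ {ε} = { } — this is the only nullable alternative, skip

C, T have no nullable alternative, so no FIRST/FOLLOW check is needed there.

No FIRST/FOLLOW conflicts found.

Answer: No FIRST/FOLLOW conflicts.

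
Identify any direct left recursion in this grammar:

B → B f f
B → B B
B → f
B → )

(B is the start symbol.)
Yes, B is left-recursive

Direct left recursion occurs when N → N α for some non-terminal N (the right-hand side begins with the left-hand side itself).

B → B f f: LEFT RECURSIVE (starts with B)
B → B B: LEFT RECURSIVE (starts with B)
B → f: starts with f
B → ): starts with ')'

The grammar has direct left recursion on: B.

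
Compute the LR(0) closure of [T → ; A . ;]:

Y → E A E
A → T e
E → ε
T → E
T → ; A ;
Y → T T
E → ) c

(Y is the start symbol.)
{ [T → ; A . ;] }

Start with: [T → ; A . ;]
The dot precedes the terminal ';', so nothing is added.

CLOSURE = { [T → ; A . ;] }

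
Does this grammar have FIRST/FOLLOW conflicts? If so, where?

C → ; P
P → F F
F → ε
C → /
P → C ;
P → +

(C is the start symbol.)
A FIRST/FOLLOW conflict occurs when a non-terminal N has a nullable alternative N → β (β ⇒* ε) and another alternative N → α with FIRST(α) ∩ FOLLOW(N) ≠ ∅: on such a lookahead the parser cannot decide between expanding α and letting N vanish via β.

Nullable non-terminals: F, P.
FIRST sets used below: FIRST(F) = { ε }, FIRST(C) = { '/', ';' }
F has a nullable alternative but only one production, so nothing to check.

P: nullable alternative(s) P → F F; FOLLOW(P) = { $, ';' }
  P → F F: FIRST \ {ε} = { } — this is the only nullable alternative, skip
  P → C ;: FIRST \ {ε} = { '/', ';' } — overlaps FOLLOW(P) on { ';' }: CONFLICT
  P → +: FIRST \ {ε} = { '+' } — disjoint from FOLLOW(P)

C has no nullable alternative, so no FIRST/FOLLOW check is needed there.

So the grammar has 1 FIRST/FOLLOW conflict (marked CONFLICT above).

Answer: Yes. P → C ';' with FOLLOW(P) on { ';' }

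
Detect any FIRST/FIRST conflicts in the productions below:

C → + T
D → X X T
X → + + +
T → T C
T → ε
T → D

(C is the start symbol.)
Yes. T → T C / T → D on { '+' }

FIRST sets of the non-terminals at (or reachable through a nullable prefix from) the front of some alternative:
  FIRST(T) = { '+', ε }
  FIRST(C) = { '+' }
  FIRST(D) = { '+' }

Productions for T:
  T → T C: FIRST = { '+' }
  T → ε: FIRST = { ε }
  T → D: FIRST = { '+' }
C, D, X have only one production, so no FIRST/FIRST conflict is possible there.

Conflict for T: T → T C and T → D
  Overlap: { '+' }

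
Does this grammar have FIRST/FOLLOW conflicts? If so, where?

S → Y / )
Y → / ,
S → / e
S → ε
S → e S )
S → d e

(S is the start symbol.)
Nullable non-terminals: S.
FIRST sets used below: FIRST(Y) = { '/' }

S: nullable alternative(s) S → ε; FOLLOW(S) = { $, ')' }
  S → Y / ): FIRST \ {ε} = { '/' } — disjoint from FOLLOW(S)
  S → / e: FIRST \ {ε} = { '/' } — disjoint from FOLLOW(S)
  S → ε: FIRST \ {ε} = { } — this is the only nullable alternative, skip
  S → e S ): FIRST \ {ε} = { 'e' } — disjoint from FOLLOW(S)
  S → d e: FIRST \ {ε} = { 'd' } — disjoint from FOLLOW(S)

Y has no nullable alternative, so no FIRST/FOLLOW check is needed there.

No FIRST/FOLLOW conflicts found.

Answer: No FIRST/FOLLOW conflicts.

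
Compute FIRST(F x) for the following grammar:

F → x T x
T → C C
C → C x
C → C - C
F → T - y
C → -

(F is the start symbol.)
{ '-', 'x' }

FIRST sets of the non-terminals involved (from the grammar, by fixed-point iteration):
  FIRST(F) = { '-', 'x' }

To compute FIRST(F x), process the symbols left to right:
Symbol F is a non-terminal. Add FIRST(F) \ {ε} = { '-', 'x' }
F is not nullable (ε ∉ FIRST(F)), so stop here.
FIRST(F x) = { '-', 'x' }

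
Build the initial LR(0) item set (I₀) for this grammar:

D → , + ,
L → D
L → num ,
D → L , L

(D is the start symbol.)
First, augment the grammar with D' → D
I₀ = CLOSURE({ [D' → . D] }):
  [D' → . D] has the dot before D: add [D → . , + ,], [D → . L , L]
  [D → . L , L] has the dot before L: add [L → . D], [L → . num ,]
No further items can be added.

I₀ = { [D → . , + ,], [D → . L , L], [D' → . D], [L → . D], [L → . num ,] }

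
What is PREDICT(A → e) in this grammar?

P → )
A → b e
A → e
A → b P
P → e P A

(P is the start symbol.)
{ 'e' }

PREDICT(A → e) = (FIRST(RHS) \ {ε}) ∪ (FOLLOW(A) if ε ∈ FIRST(RHS), i.e. RHS ⇒* ε)
FIRST(e) = { 'e' }
ε ∉ FIRST(e), so FOLLOW(A) is not added.
PREDICT(A → e) = { 'e' }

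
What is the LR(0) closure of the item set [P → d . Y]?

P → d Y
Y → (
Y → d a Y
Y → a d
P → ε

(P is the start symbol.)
To compute CLOSURE, for each item [A → α.Bβ] where B is a non-terminal, add [B → .γ] for all productions B → γ; repeat for the newly added items until nothing changes.

Start with: [P → d . Y]
  [P → d . Y] has the dot before Y: add [Y → . (], [Y → . d a Y], [Y → . a d]
No further items can be added.

CLOSURE = { [P → d . Y], [Y → . (], [Y → . a d], [Y → . d a Y] }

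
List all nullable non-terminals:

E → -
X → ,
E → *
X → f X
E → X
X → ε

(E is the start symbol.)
{ 'E', 'X' }

ε-productions: X → ε
So X is immediately nullable.
E → X: every symbol on the right is nullable, so E is nullable too.
Every non-terminal is now nullable.
Nullable = { 'E', 'X' }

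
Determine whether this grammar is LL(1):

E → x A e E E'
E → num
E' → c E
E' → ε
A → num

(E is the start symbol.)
No. Predict set conflict for E': { 'c' }

Relevant sets:
  FOLLOW(E') = { $, 'c' }

For E:
  PREDICT(E → x A e E E') = { 'x' }
  PREDICT(E → num) = { 'num' }
For E':
  PREDICT(E' → c E) = { 'c' }
  PREDICT(E' → ε) = { $, 'c' }
A has a single production, so nothing to check there.

Conflict found: Predict set conflict for E': { 'c' }
The grammar is NOT LL(1).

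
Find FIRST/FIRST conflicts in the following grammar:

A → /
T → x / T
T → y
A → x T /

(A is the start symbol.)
No FIRST/FIRST conflicts.

A FIRST/FIRST conflict occurs when two productions N → α and N → β for the same non-terminal have FIRST(α) ∩ FIRST(β) ≠ ∅ (with ε ∈ FIRST of a nullable right-hand side, so two nullable alternatives also conflict).

Productions for A:
  A → /: FIRST = { '/' }
  A → x T /: FIRST = { 'x' }
Productions for T:
  T → x / T: FIRST = { 'x' }
  T → y: FIRST = { 'y' }

All alternatives of each non-terminal have pairwise disjoint FIRST sets.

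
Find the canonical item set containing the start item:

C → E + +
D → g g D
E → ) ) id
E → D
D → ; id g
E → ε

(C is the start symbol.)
{ [C → . E + +], [C' → . C], [D → . ; id g], [D → . g g D], [E → . ) ) id], [E → . D], [E → .] }

First, augment the grammar with C' → C
I₀ = CLOSURE({ [C' → . C] }):
  [C' → . C] has the dot before C: add [C → . E + +]
  [C → . E + +] has the dot before E: add [E → . ) ) id], [E → . D], [E → .]
  [E → . D] has the dot before D: add [D → . g g D], [D → . ; id g]
No further items can be added.

I₀ = { [C → . E + +], [C' → . C], [D → . ; id g], [D → . g g D], [E → . ) ) id], [E → . D], [E → .] }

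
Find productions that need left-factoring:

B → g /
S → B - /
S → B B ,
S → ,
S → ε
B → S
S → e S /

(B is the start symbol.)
Left-factoring is needed when two productions for the same non-terminal
share a common prefix on the right-hand side.

Productions for B:
  B → g /
  B → S
Productions for S:
  S → B - /
  S → B B ,
  S → ,
  S → ε
  S → e S /

Found common prefix 'B' in productions for S

Answer: Yes, S has productions with common prefix 'B'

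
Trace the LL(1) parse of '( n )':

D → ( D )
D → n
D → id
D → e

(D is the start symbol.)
Stack is shown with the top on the left.

Stack    Input    Action
------------------------
D $      ( n ) $  output D → ( D )
( D ) $  ( n ) $  match '('
D ) $    n ) $    output D → n
n ) $    n ) $    match 'n'
) $      ) $      match ')'
$        $        accept

The string is accepted.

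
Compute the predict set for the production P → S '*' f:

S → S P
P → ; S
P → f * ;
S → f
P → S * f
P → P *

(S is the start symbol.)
{ 'f' }

PREDICT(P → S '*' f) = (FIRST(RHS) \ {ε}) ∪ (FOLLOW(P) if ε ∈ FIRST(RHS), i.e. RHS ⇒* ε)
FIRST(S) = { 'f' }
FIRST(S '*' f) = { 'f' }
ε ∉ FIRST(S '*' f), so FOLLOW(P) is not added.
PREDICT(P → S '*' f) = { 'f' }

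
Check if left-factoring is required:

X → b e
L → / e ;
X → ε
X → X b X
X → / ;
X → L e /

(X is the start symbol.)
Left-factoring is needed when two productions for the same non-terminal
share a common prefix on the right-hand side.

Productions for X:
  X → b e
  X → ε
  X → X b X
  X → / ;
  X → L e /

No common prefixes found.

Answer: No, left-factoring is not needed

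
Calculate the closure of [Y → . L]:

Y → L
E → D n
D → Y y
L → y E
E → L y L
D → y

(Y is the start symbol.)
To compute CLOSURE, for each item [A → α.Bβ] where B is a non-terminal, add [B → .γ] for all productions B → γ; repeat for the newly added items until nothing changes.

Start with: [Y → . L]
  [Y → . L] has the dot before L: add [L → . y E]
No further items can be added.

CLOSURE = { [L → . y E], [Y → . L] }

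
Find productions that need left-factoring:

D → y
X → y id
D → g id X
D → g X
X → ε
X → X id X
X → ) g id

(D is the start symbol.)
Left-factoring is needed when two productions for the same non-terminal
share a common prefix on the right-hand side.

Productions for D:
  D → y
  D → g id X
  D → g X
Productions for X:
  X → y id
  X → ε
  X → X id X
  X → ) g id

Found common prefix 'g' in productions for D

Answer: Yes, D has productions with common prefix 'g'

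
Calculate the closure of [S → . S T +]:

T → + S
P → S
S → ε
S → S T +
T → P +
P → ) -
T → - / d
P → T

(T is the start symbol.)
To compute CLOSURE, for each item [A → α.Bβ] where B is a non-terminal, add [B → .γ] for all productions B → γ; repeat for the newly added items until nothing changes.

Start with: [S → . S T +]
  [S → . S T +] has the dot before S: add [S → .]
No further items can be added.

CLOSURE = { [S → . S T +], [S → .] }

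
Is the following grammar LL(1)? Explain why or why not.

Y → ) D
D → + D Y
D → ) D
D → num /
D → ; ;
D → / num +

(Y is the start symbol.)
A grammar is LL(1) if for each non-terminal N with multiple productions, the predict sets of those productions are pairwise disjoint, where PREDICT(N → α) = (FIRST(α) \ {ε}) ∪ (FOLLOW(N) if α ⇒* ε).

For D:
  PREDICT(D → '+' D Y) = { '+' }
  PREDICT(D → ')' D) = { ')' }
  PREDICT(D → num '/') = { 'num' }
  PREDICT(D → ';' ';') = { ';' }
  PREDICT(D → '/' num '+') = { '/' }
Y has a single production, so nothing to check there.

All predict sets are disjoint. The grammar IS LL(1).

Answer: Yes, the grammar is LL(1).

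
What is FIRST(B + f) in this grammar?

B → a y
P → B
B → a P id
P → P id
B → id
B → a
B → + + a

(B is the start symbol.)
{ '+', 'a', 'id' }

FIRST sets of the non-terminals involved (from the grammar, by fixed-point iteration):
  FIRST(B) = { '+', 'a', 'id' }

To compute FIRST(B + f), process the symbols left to right:
Symbol B is a non-terminal. Add FIRST(B) \ {ε} = { '+', 'a', 'id' }
B is not nullable (ε ∉ FIRST(B)), so stop here.
FIRST(B + f) = { '+', 'a', 'id' }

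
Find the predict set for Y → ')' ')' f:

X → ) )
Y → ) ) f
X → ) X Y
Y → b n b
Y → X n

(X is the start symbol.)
PREDICT(Y → ')' ')' f) = (FIRST(RHS) \ {ε}) ∪ (FOLLOW(Y) if ε ∈ FIRST(RHS), i.e. RHS ⇒* ε)
FIRST(')' ')' f) = { ')' }
ε ∉ FIRST(')' ')' f), so FOLLOW(Y) is not added.
PREDICT(Y → ')' ')' f) = { ')' }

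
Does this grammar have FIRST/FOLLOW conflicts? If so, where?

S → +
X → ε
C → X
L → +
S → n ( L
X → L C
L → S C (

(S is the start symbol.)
A FIRST/FOLLOW conflict occurs when a non-terminal N has a nullable alternative N → β (β ⇒* ε) and another alternative N → α with FIRST(α) ∩ FOLLOW(N) ≠ ∅: on such a lookahead the parser cannot decide between expanding α and letting N vanish via β.

Nullable non-terminals: C, X.
FIRST sets used below: FIRST(L) = { '+', 'n' }
C has a nullable alternative but only one production, so nothing to check.

X: nullable alternative(s) X → ε; FOLLOW(X) = { '(' }
  X → ε: FIRST \ {ε} = { } — this is the only nullable alternative, skip
  X → L C: FIRST \ {ε} = { '+', 'n' } — disjoint from FOLLOW(X)

L, S have no nullable alternative, so no FIRST/FOLLOW check is needed there.

No FIRST/FOLLOW conflicts found.

Answer: No FIRST/FOLLOW conflicts.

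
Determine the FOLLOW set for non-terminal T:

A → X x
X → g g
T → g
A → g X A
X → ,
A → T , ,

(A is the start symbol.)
{ ',' }

To compute FOLLOW(T), find every occurrence of T on a right-hand side N → α T β: add FIRST(β) \ {ε}, and if β is empty or nullable also add FOLLOW(N). Iterate to a fixed point.

In A → T , ,: T is followed by ',' ',', add FIRST(',' ',') \ {ε} = { ',' }

Taking the union: FOLLOW(T) = { ',' }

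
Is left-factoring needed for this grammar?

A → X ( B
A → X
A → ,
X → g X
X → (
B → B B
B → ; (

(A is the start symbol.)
Left-factoring is needed when two productions for the same non-terminal
share a common prefix on the right-hand side.

Productions for A:
  A → X ( B
  A → X
  A → ,
Productions for X:
  X → g X
  X → (
Productions for B:
  B → B B
  B → ; (

Found common prefix 'X' in productions for A

Answer: Yes, A has productions with common prefix 'X'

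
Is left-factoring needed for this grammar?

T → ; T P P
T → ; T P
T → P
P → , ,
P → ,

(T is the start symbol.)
Yes, T has productions with common prefix '; T P'; P has productions with common prefix ','

Left-factoring is needed when two productions for the same non-terminal
share a common prefix on the right-hand side.

Productions for T:
  T → ; T P P
  T → ; T P
  T → P
Productions for P:
  P → , ,
  P → ,

Found common prefix '; T P' in productions for T
Found common prefix ',' in productions for P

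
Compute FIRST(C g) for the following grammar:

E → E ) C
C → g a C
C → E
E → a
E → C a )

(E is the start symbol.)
FIRST sets of the non-terminals involved (from the grammar, by fixed-point iteration):
  FIRST(C) = { 'a', 'g' }

To compute FIRST(C g), process the symbols left to right:
Symbol C is a non-terminal. Add FIRST(C) \ {ε} = { 'a', 'g' }
C is not nullable (ε ∉ FIRST(C)), so stop here.
FIRST(C g) = { 'a', 'g' }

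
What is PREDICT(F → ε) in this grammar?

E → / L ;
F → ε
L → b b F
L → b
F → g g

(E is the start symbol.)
PREDICT(F → ε) = (FIRST(RHS) \ {ε}) ∪ (FOLLOW(F) if ε ∈ FIRST(RHS), i.e. RHS ⇒* ε)
The right-hand side is ε (FIRST(ε) = { ε }), so the predict set is FOLLOW(F) = { ';' }
PREDICT(F → ε) = { ';' }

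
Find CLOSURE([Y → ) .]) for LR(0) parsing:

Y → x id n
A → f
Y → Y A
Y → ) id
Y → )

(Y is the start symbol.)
{ [Y → ) .] }

To compute CLOSURE, for each item [A → α.Bβ] where B is a non-terminal, add [B → .γ] for all productions B → γ; repeat for the newly added items until nothing changes.

Start with: [Y → ) .]
The dot is at the end, so nothing is added.

CLOSURE = { [Y → ) .] }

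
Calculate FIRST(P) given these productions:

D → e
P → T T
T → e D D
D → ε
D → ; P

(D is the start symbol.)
FIRST sets of the other non-terminals involved (by the same procedure, iterated to a fixed point):
  FIRST(T) = { 'e' }

From P → T T:
  - T is a non-terminal: add FIRST(T) \ {ε} = { 'e' }
    T is not nullable, so stop

Collecting: FIRST(P) = { 'e' }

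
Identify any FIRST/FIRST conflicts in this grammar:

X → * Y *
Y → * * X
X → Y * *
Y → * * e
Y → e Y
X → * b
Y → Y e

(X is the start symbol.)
A FIRST/FIRST conflict occurs when two productions N → α and N → β for the same non-terminal have FIRST(α) ∩ FIRST(β) ≠ ∅ (with ε ∈ FIRST of a nullable right-hand side, so two nullable alternatives also conflict).

FIRST sets of the non-terminals at (or reachable through a nullable prefix from) the front of some alternative:
  FIRST(Y) = { '*', 'e' }

Productions for X:
  X → * Y *: FIRST = { '*' }
  X → Y * *: FIRST = { '*', 'e' }
  X → * b: FIRST = { '*' }
Productions for Y:
  Y → * * X: FIRST = { '*' }
  Y → * * e: FIRST = { '*' }
  Y → e Y: FIRST = { 'e' }
  Y → Y e: FIRST = { '*', 'e' }

Conflict for X: X → * Y * and X → Y * *
  Overlap: { '*' }
Conflict for X: X → * Y * and X → * b
  Overlap: { '*' }
Conflict for X: X → Y * * and X → * b
  Overlap: { '*' }
Conflict for Y: Y → * * X and Y → * * e
  Overlap: { '*' }
Conflict for Y: Y → * * X and Y → Y e
  Overlap: { '*' }
Conflict for Y: Y → * * e and Y → Y e
  Overlap: { '*' }
Conflict for Y: Y → e Y and Y → Y e
  Overlap: { 'e' }

Answer: Yes. X → '*' Y '*' / X → Y '*' '*' on { '*' }; X → '*' Y '*' / X → '*' b on { '*' }; X → Y '*' '*' / X → '*' b on { '*' }; Y → '*' '*' X / Y → '*' '*' e on { '*' }; Y → '*' '*' X / Y → Y e on { '*' }; Y → '*' '*' e / Y → Y e on { '*' }; Y → e Y / Y → Y e on { 'e' }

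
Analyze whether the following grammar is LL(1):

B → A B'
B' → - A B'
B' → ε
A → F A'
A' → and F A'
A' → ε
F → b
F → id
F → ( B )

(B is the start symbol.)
Yes, the grammar is LL(1).

A grammar is LL(1) if for each non-terminal N with multiple productions, the predict sets of those productions are pairwise disjoint, where PREDICT(N → α) = (FIRST(α) \ {ε}) ∪ (FOLLOW(N) if α ⇒* ε).

Relevant sets:
  FOLLOW(B') = { $, ')' }
  FOLLOW(A') = { $, ')', '-' }

For B':
  PREDICT(B' → '-' A B') = { '-' }
  PREDICT(B' → ε) = { $, ')' }
For A':
  PREDICT(A' → and F A') = { 'and' }
  PREDICT(A' → ε) = { $, ')', '-' }
For F:
  PREDICT(F → b) = { 'b' }
  PREDICT(F → id) = { 'id' }
  PREDICT(F → '(' B ')') = { '(' }
B, A have a single production, so nothing to check there.

All predict sets are disjoint. The grammar IS LL(1).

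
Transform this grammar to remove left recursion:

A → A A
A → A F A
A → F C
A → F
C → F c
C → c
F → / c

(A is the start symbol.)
A → F C A'
A → F A'
A' → A A'
A' → F A A'
A' → ε
C → F c
C → c
F → / c

A is directly left-recursive. The standard transformation for
  A → A α₁ | ... | A α_m | β₁ | ... | β_n
is
  A  → β₁ A' | ... | β_n A'
  A' → α₁ A' | ... | α_m A' | ε

A → F C becomes A → F C A'
A → F becomes A → F A'
A → A A becomes A' → A A'
A → A F A becomes A' → F A A'
Add A' → ε

Productions for other non-terminals are unchanged:
  C → F c
  C → c
  F → / c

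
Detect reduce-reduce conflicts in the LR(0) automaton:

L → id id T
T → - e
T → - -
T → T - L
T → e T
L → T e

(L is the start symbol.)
No reduce-reduce conflicts

Augment with L' → L and build the canonical LR(0) collection (I0 = CLOSURE({[L' → . L]}), then GOTO on every symbol after a dot until no new states appear). It has 14 states:
  I0: { [L → . T e], [L → . id id T], [L' → . L], [T → . - -], [T → . - e], [T → . T - L], [T → . e T] }  — shift
  I1: { [T → - . -], [T → - . e] }  — shift
  I2: { [L' → L .] }  — accept
  I3: { [L → T . e], [T → T . - L] }  — shift
  I4: { [T → . - -], [T → . - e], [T → . T - L], [T → . e T], [T → e . T] }  — shift
  I5: { [L → id . id T] }  — shift
  I6: { [L → id id . T], [T → . - -], [T → . - e], [T → . T - L], [T → . e T] }  — shift
  I7: { [L → id id T .], [T → T . - L] }  — shift, reduce
  I8: { [L → . T e], [L → . id id T], [T → . - -], [T → . - e], [T → . T - L], [T → . e T], [T → T - . L] }  — shift
  I9: { [T → T - L .] }  — reduce
  I10: { [T → T . - L], [T → e T .] }  — shift, reduce
  I11: { [L → T e .] }  — reduce
  I12: { [T → - - .] }  — reduce
  I13: { [T → - e .] }  — reduce

No state contains more than one complete item.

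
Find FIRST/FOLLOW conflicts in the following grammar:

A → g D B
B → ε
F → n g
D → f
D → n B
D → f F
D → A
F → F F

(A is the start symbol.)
No FIRST/FOLLOW conflicts.

A FIRST/FOLLOW conflict occurs when a non-terminal N has a nullable alternative N → β (β ⇒* ε) and another alternative N → α with FIRST(α) ∩ FOLLOW(N) ≠ ∅: on such a lookahead the parser cannot decide between expanding α and letting N vanish via β.

Nullable non-terminals: B.
B has a nullable alternative but only one production, so nothing to check.

A, D, F have no nullable alternative, so no FIRST/FOLLOW check is needed there.

No FIRST/FOLLOW conflicts found.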